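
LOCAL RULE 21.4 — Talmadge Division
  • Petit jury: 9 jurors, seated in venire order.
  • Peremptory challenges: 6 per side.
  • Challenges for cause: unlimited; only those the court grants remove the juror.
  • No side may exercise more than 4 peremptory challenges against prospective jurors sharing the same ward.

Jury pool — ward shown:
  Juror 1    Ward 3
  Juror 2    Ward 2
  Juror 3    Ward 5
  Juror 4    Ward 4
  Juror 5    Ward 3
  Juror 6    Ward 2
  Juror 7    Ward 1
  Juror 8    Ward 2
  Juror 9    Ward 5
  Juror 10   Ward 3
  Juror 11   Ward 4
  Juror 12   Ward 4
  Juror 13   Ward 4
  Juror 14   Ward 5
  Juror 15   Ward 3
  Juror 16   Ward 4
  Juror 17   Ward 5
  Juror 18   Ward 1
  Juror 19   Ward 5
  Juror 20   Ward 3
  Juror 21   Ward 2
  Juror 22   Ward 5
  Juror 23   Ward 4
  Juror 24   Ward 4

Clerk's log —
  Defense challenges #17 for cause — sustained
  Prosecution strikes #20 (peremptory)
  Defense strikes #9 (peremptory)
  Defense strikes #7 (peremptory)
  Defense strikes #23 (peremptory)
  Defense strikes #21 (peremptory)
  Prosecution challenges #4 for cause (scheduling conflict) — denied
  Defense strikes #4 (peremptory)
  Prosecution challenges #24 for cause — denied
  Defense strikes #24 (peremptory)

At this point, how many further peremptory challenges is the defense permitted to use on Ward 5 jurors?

Defense peremptories so far: #9, #7, #23, #21, #4, #24 — 6 of 6 used, 0 left overall.
Against Ward 5: #9 — 1 used; per-ward cap 4 leaves 3.
Binding limit: min(0, 3) = 0.

0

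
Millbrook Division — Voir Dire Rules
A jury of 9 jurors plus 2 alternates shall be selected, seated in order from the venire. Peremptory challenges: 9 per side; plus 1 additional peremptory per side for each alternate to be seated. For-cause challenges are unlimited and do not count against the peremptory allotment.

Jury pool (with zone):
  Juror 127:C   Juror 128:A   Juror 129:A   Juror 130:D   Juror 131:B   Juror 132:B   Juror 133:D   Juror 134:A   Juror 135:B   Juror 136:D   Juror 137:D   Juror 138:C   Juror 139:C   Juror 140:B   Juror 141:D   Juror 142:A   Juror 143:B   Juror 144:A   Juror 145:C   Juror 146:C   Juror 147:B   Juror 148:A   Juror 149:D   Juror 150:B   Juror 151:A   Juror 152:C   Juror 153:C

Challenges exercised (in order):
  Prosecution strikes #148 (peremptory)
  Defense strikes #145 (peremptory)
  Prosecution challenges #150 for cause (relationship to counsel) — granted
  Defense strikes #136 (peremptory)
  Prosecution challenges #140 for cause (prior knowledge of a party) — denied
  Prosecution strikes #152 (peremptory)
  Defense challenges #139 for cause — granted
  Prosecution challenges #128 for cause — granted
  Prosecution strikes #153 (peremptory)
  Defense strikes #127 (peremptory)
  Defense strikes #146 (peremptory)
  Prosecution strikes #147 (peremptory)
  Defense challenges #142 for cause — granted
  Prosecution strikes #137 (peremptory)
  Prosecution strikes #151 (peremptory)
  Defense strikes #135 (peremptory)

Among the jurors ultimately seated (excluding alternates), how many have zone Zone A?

Removed: #127, #128, #135, #136, #137, #139, #142, #145, #146, #147, #148, #150, #151, #152, #153.
Seated jurors 1–9: #129, #130, #131, #132, #133, #134, #138, #140, #141 (alternates #143, #144 not counted).
Of those, in Zone A: #129, #134 → 2.

2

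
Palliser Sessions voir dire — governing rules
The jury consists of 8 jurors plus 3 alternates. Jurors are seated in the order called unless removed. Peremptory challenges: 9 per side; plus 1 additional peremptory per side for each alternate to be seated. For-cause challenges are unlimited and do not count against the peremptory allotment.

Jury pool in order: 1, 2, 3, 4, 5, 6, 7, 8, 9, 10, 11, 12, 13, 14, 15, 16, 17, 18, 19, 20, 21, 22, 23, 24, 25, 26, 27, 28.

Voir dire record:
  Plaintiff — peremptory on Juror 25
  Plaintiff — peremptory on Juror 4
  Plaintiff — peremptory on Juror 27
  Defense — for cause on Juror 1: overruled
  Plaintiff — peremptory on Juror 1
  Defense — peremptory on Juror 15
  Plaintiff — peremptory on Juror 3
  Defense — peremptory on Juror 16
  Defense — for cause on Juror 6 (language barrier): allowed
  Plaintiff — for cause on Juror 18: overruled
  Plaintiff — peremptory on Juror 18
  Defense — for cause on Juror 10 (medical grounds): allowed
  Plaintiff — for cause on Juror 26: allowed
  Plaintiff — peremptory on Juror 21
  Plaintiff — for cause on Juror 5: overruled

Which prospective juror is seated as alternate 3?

Removed: #1, #3, #4, #6, #10, #15, #16, #18, #21, #25, #26, #27. (#5 stays — for-cause denied.)
Filling seats in venire order through position 11: #2, #5, #7, #8, #9, #11, #12, #13, #14, #17, #19.
So alternate 3 is #19.

19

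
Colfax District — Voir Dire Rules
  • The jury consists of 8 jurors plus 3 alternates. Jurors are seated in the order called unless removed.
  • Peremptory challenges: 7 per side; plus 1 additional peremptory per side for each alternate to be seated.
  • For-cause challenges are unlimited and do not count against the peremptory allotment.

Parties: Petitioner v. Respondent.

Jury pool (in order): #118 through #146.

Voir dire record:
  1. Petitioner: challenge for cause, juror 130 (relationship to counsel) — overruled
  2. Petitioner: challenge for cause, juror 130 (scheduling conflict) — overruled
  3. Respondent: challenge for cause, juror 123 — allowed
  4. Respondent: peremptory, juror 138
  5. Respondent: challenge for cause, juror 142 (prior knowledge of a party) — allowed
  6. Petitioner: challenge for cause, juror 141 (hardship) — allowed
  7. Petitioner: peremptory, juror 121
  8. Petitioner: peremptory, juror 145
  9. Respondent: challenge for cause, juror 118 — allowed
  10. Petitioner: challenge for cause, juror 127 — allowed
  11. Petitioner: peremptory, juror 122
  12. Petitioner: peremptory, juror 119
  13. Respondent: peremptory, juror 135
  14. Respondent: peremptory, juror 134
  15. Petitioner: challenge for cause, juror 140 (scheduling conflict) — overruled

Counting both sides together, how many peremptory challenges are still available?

13

Petitioner allotment: 7 base + 1 × 3 alternates = 10. Respondent allotment: 7 base + 1 × 3 alternates = 10.
Petitioner peremptories used: #121, #145, #122, #119 — 4 (for-cause on #130, #130, #141, #127, #140 don't count).
Respondent peremptories used: #138, #135, #134 — 3 (for-cause on #123, #142, #118 don't count).
Remaining: (10 − 4) + (10 − 3) = 13.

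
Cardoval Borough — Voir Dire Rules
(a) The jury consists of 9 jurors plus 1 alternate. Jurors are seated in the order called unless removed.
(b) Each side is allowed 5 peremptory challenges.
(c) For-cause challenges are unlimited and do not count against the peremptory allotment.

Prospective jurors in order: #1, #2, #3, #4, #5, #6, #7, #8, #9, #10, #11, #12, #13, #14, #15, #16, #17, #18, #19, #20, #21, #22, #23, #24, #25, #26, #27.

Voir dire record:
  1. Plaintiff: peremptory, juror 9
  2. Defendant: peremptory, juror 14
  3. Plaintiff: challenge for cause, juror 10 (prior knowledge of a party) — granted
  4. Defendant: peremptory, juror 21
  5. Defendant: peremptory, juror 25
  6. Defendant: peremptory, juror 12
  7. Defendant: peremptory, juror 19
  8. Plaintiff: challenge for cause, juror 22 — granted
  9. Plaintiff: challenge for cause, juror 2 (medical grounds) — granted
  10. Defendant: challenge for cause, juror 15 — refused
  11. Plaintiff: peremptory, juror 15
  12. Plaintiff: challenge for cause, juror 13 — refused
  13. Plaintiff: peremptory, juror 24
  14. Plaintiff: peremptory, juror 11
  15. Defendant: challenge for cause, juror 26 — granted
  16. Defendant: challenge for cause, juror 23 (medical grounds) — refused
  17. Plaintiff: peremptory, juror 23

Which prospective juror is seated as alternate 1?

17

Removed: #2, #9, #10, #11, #12, #14, #15, #19, #21, #22, #23, #24, #25, #26. (#13 stays — for-cause denied.)
Seating in order: seats 1–9 → #1, #3, #4, #5, #6, #7, #8, #13, #16; alternates → #17.
So alternate 1 is #17.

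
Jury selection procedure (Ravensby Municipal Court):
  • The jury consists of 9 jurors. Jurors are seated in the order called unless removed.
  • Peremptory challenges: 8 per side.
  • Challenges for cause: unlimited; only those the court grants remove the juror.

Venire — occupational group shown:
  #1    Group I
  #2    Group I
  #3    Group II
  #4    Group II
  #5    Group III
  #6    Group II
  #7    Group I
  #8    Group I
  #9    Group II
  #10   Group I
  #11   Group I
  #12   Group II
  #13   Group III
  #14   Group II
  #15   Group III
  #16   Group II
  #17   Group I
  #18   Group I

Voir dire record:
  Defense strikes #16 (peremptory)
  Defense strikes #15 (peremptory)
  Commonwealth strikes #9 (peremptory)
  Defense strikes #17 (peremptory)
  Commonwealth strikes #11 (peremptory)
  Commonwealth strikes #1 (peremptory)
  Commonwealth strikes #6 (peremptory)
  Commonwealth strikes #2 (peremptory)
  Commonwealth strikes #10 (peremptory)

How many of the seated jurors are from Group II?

4

Removed: #1, #2, #6, #9, #10, #11, #15, #16, #17.
Seated jurors 1–9: #3, #4, #5, #7, #8, #12, #13, #14, #18.
Of those, in Group II: #3, #4, #12, #14 → 4.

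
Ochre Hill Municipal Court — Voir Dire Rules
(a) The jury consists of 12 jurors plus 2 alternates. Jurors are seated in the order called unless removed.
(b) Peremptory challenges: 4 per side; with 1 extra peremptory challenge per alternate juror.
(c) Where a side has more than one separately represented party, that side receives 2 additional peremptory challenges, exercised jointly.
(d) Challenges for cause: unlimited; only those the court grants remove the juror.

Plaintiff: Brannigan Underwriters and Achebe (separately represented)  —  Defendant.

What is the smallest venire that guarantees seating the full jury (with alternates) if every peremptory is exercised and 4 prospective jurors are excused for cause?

Seats to fill: 12 + 2 alternates = 14.
Peremptories — Plaintiff: 4 + 1×2 + 2 = 8; Defendant: 4 + 1×2 = 6; total 14.
For-cause removals: 4.
Minimum venire: 14 + 14 + 4 = 32.

32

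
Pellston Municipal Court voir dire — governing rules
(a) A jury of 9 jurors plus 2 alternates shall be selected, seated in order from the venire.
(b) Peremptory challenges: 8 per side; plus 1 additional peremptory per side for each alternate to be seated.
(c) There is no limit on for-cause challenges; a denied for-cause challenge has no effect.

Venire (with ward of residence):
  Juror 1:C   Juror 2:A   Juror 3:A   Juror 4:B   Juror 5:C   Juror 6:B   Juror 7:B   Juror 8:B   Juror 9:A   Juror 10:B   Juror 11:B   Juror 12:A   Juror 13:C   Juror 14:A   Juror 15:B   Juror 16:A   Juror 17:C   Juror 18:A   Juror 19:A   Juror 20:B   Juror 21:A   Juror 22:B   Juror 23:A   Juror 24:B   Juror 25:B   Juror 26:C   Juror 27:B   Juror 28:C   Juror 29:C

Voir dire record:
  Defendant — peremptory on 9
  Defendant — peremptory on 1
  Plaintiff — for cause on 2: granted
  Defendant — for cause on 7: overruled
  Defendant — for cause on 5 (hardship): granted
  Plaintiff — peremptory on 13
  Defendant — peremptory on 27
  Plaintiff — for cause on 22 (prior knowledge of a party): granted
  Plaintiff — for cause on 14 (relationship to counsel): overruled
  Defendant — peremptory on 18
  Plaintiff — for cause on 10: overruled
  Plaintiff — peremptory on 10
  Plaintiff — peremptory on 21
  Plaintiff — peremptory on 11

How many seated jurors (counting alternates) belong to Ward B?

Removed: #1, #2, #5, #9, #10, #11, #13, #18, #21, #22, #27.
Seated (11 incl. alternates): #3, #4, #6, #7, #8, #12, #14, #15, #16, #17, #19.
Of those, in Ward B: #4, #6, #7, #8, #15 → 5.

5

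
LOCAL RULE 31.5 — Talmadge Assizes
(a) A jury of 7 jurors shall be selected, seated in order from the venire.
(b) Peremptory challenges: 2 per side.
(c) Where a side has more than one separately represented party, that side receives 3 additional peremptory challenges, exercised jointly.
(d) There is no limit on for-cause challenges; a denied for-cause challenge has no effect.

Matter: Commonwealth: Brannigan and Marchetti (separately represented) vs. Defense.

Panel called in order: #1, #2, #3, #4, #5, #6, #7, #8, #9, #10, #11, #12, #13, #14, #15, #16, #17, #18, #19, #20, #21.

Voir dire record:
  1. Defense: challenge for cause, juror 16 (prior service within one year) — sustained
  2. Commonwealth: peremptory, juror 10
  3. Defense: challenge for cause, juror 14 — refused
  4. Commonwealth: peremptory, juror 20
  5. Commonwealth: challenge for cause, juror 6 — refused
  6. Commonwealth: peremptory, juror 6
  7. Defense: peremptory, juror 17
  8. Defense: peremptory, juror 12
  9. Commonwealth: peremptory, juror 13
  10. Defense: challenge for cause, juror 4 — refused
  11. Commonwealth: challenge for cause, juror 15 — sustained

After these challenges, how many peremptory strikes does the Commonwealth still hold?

Commonwealth allotment: 2 base + 3 multi-party = 5.
Commonwealth peremptories used: #10, #20, #6, #13 — 4 (for-cause on #6, #15 don't count).
Remaining: 5 − 4 = 1.

1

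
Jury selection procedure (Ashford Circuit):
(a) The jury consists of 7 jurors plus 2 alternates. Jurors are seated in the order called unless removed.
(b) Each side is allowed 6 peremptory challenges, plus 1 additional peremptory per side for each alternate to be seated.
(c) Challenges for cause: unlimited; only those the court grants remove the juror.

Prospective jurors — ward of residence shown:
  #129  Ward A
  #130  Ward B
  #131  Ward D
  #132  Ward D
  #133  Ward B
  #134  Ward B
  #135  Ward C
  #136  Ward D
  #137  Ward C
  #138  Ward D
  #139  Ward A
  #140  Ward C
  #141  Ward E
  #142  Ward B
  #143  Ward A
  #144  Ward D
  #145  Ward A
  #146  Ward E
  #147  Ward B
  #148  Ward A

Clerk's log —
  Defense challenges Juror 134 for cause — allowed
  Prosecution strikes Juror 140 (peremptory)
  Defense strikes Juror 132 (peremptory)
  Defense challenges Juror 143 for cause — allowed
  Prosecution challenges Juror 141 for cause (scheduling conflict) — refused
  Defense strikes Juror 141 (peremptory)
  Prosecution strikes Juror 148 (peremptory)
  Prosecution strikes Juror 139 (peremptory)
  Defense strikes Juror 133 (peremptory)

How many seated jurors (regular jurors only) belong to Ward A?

Removed: #132, #133, #134, #139, #140, #141, #143, #148.
Seated jurors 1–7: #129, #130, #131, #135, #136, #137, #138 (alternates #142, #144 not counted).
Of those, in Ward A: #129 → 1.

1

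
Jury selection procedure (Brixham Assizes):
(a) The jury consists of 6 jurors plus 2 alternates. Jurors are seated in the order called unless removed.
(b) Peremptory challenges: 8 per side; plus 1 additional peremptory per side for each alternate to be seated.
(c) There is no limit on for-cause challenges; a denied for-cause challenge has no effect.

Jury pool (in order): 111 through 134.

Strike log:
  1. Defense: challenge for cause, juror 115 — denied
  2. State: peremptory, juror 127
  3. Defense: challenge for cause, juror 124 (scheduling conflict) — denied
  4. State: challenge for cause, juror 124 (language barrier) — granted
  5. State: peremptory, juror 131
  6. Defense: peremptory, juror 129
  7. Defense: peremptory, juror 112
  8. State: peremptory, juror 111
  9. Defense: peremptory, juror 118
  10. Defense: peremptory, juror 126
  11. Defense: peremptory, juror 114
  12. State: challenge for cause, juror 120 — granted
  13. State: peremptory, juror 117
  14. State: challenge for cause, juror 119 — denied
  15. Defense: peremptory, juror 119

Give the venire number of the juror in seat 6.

Removed: #111, #112, #114, #117, #118, #119, #120, #124, #126, #127, #129, #131. (#115 stays — for-cause denied.)
Filling seats in venire order through position 6: #113, #115, #116, #121, #122, #123.
So seat 6 is #123.

123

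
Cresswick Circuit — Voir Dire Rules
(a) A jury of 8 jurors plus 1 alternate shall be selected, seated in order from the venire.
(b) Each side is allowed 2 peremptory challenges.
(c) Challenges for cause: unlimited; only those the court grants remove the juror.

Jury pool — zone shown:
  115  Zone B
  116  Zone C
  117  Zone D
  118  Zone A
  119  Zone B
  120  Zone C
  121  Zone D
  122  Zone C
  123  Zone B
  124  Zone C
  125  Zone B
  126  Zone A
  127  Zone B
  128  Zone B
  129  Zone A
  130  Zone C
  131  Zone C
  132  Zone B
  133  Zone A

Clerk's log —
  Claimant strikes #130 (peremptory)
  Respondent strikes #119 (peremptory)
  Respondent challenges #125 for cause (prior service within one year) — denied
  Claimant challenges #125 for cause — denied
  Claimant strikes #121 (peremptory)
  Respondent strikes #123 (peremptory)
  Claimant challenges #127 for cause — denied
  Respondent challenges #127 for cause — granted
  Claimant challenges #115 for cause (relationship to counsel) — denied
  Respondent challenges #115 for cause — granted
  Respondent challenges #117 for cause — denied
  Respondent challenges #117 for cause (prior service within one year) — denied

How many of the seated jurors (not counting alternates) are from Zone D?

Removed: #115, #119, #121, #123, #127, #130.
Seated jurors 1–8: #116, #117, #118, #120, #122, #124, #125, #126 (alternates #128 not counted).
Of those, in Zone D: #117 → 1.

1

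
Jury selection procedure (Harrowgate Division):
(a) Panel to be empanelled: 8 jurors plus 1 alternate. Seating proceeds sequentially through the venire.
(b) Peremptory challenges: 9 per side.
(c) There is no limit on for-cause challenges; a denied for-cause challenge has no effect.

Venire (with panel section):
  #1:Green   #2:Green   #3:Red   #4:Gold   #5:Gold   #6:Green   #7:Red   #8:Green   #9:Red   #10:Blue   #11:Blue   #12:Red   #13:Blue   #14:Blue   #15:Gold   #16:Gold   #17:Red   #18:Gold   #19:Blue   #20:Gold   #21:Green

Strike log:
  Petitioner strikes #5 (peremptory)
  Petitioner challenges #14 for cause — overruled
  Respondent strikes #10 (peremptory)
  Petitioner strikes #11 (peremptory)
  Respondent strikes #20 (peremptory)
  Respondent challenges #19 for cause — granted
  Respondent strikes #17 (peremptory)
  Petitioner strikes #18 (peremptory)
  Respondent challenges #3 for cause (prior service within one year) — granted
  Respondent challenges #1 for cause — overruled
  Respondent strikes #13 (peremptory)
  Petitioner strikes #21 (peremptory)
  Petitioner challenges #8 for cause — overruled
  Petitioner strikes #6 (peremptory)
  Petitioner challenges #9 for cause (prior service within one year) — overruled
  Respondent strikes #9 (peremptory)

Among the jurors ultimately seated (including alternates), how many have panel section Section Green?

3

Removed: #3, #5, #6, #9, #10, #11, #13, #17, #18, #19, #20, #21.
Seated (9 incl. alternates): #1, #2, #4, #7, #8, #12, #14, #15, #16.
Of those, in Section Green: #1, #2, #8 → 3.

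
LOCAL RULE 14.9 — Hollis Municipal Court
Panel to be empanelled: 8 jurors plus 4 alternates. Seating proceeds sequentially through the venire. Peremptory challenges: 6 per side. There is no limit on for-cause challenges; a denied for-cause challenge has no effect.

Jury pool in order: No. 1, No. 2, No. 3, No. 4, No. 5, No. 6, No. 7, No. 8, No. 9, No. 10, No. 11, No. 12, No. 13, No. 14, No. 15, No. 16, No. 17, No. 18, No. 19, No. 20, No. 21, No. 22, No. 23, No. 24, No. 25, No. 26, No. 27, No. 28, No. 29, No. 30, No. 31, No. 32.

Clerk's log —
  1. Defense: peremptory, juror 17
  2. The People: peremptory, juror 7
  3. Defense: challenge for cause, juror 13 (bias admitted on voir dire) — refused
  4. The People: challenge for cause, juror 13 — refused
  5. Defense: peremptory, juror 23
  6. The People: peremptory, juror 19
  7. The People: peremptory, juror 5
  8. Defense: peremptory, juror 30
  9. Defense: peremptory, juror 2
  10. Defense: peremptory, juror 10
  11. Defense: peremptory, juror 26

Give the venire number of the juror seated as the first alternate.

Removed: #2, #5, #7, #10, #17, #19, #23, #26, #30. (#13 stays — for-cause denied.)
Filling seats in venire order through position 9: #1, #3, #4, #6, #8, #9, #11, #12, #13.
So alternate 1 is #13.

13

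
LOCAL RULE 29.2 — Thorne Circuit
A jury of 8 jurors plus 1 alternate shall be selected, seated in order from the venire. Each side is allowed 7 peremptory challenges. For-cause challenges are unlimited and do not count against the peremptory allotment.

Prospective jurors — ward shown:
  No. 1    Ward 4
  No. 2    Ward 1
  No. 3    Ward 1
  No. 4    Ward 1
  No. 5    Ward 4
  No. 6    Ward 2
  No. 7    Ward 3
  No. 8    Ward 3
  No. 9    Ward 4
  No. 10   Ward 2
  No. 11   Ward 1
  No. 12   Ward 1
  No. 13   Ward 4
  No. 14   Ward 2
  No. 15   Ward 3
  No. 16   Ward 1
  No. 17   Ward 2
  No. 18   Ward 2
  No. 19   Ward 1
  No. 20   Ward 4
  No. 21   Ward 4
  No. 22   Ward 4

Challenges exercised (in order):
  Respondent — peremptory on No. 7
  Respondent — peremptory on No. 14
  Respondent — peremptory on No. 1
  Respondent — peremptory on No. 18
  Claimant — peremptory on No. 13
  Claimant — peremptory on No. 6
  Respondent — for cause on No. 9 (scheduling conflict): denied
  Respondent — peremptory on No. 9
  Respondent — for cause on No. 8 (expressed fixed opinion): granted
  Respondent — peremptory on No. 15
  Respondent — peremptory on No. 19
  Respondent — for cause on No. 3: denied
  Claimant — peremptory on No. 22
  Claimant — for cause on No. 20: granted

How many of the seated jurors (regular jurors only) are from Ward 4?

1

Removed: #1, #6, #7, #8, #9, #13, #14, #15, #18, #19, #20, #22.
Seated jurors 1–8: #2, #3, #4, #5, #10, #11, #12, #16 (alternates #17 not counted).
Of those, in Ward 4: #5 → 1.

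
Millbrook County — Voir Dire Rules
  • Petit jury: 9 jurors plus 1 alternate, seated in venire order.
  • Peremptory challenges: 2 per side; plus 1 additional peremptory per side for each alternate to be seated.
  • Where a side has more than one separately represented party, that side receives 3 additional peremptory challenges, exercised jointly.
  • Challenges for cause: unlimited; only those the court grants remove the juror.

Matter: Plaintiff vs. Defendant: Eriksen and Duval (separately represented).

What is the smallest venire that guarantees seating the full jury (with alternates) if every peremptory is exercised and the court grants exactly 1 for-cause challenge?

20

Seats to fill: 9 + 1 alternates = 10.
Peremptories — Plaintiff: 2 + 1×1 = 3; Defendant: 2 + 1×1 + 3 = 6; total 9.
For-cause removals: 1.
Minimum venire: 10 + 9 + 1 = 20.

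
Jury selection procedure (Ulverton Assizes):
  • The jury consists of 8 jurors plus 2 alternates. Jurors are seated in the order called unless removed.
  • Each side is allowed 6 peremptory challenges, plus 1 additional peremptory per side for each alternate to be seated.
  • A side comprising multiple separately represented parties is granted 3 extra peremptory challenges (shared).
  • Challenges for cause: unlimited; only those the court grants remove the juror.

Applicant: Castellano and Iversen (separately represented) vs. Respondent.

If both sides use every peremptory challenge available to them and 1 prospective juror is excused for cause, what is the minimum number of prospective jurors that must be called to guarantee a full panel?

30

Seats to fill: 8 + 2 alternates = 10.
Peremptories — Applicant: 6 + 1×2 + 3 = 11; Respondent: 6 + 1×2 = 8; total 19.
For-cause removals: 1.
Minimum venire: 10 + 19 + 1 = 30.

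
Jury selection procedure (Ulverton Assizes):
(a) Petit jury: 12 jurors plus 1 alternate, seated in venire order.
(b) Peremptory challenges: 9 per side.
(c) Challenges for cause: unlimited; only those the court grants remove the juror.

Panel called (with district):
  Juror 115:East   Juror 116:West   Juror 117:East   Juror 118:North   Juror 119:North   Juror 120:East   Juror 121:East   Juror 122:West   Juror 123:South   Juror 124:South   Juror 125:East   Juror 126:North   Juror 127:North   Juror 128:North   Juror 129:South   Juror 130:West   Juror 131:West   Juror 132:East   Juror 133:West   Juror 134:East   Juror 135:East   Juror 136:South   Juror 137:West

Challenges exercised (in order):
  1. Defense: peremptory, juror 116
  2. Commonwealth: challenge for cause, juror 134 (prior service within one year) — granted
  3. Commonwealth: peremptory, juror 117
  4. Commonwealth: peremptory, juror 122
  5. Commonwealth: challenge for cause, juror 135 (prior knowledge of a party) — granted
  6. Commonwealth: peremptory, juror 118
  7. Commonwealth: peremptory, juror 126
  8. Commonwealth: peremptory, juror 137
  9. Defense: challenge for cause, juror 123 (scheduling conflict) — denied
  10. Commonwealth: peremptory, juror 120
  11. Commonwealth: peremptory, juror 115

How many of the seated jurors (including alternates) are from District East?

3

Removed: #115, #116, #117, #118, #120, #122, #126, #134, #135, #137.
Seated (13 incl. alternates): #119, #121, #123, #124, #125, #127, #128, #129, #130, #131, #132, #133, #136.
Of those, in District East: #121, #125, #132 → 3.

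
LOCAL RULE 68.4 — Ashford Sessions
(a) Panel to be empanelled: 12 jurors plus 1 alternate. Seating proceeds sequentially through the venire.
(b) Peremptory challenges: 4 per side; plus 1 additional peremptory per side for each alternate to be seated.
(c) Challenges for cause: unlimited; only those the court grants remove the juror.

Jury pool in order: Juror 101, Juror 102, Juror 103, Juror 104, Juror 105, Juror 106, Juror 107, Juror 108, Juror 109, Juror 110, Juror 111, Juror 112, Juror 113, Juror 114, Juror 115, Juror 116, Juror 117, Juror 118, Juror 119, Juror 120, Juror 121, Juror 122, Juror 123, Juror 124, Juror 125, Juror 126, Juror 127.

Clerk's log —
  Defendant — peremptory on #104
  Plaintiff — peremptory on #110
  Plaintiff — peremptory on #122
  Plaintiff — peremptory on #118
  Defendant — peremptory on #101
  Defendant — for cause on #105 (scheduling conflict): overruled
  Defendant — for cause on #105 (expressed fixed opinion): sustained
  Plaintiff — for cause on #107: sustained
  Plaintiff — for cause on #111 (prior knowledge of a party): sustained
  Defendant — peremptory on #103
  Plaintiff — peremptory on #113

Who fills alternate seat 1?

123

Removed: #101, #103, #104, #105, #107, #110, #111, #113, #118, #122.
Filling seats in venire order through position 13: #102, #106, #108, #109, #112, #114, #115, #116, #117, #119, #120, #121, #123.
So alternate 1 is #123.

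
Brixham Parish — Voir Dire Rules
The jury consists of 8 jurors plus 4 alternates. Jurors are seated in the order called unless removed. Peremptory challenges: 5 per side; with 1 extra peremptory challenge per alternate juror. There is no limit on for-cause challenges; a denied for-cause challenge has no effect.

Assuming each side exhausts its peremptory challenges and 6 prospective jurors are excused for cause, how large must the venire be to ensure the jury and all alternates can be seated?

Seats to fill: 8 + 4 alternates = 12.
Peremptories: 5 + 1×4 = 9 per side × 2 sides = 18.
For-cause removals: 6.
Minimum venire: 12 + 18 + 6 = 36.

36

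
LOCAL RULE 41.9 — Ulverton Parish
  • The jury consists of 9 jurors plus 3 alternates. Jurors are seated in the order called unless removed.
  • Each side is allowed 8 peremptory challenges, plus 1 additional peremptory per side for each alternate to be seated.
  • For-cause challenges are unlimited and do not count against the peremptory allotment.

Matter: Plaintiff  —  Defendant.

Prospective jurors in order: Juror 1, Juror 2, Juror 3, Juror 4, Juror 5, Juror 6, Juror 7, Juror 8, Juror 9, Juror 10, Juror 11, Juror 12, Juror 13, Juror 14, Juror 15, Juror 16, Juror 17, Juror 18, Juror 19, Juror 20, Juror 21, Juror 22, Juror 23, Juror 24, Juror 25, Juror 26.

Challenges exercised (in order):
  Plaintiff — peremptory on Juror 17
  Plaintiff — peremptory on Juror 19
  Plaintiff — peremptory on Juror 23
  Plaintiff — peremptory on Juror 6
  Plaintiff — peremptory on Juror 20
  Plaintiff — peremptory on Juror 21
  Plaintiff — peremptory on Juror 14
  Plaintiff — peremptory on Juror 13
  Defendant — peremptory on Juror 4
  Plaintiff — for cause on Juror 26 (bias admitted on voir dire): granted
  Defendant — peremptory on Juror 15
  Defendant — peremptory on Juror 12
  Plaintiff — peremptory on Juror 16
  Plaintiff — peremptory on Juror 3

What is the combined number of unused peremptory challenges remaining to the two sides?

9

Plaintiff allotment: 8 base + 1 × 3 alternates = 11. Defendant allotment: 8 base + 1 × 3 alternates = 11.
Plaintiff peremptories used: #17, #19, #23, #6, #20, #21, #14, #13, #16, #3 — 10 (the for-cause on #26 doesn't count).
Defendant peremptories used: #4, #15, #12 — 3.
Remaining: (11 − 10) + (11 − 3) = 9.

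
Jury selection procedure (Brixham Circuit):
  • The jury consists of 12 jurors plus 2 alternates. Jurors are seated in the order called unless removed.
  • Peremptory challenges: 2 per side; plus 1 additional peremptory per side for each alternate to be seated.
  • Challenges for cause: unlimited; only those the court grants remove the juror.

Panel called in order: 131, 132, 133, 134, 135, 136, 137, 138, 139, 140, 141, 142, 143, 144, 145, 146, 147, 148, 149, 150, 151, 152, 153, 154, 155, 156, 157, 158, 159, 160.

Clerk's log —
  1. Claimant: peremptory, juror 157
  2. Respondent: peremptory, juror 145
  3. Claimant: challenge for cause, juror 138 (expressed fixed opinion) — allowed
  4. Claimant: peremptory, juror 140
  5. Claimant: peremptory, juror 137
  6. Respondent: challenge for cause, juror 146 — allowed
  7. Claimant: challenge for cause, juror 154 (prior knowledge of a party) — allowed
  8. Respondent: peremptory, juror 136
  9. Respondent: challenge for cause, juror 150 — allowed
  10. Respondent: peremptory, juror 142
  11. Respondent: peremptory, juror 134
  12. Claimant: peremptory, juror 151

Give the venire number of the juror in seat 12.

Removed: #134, #136, #137, #138, #140, #142, #145, #146, #150, #151, #154, #157.
Seating in order: seats 1–12 → #131, #132, #133, #135, #139, #141, #143, #144, #147, #148, #149, #152; alternates → #153, #155.
So seat 12 is #152.

152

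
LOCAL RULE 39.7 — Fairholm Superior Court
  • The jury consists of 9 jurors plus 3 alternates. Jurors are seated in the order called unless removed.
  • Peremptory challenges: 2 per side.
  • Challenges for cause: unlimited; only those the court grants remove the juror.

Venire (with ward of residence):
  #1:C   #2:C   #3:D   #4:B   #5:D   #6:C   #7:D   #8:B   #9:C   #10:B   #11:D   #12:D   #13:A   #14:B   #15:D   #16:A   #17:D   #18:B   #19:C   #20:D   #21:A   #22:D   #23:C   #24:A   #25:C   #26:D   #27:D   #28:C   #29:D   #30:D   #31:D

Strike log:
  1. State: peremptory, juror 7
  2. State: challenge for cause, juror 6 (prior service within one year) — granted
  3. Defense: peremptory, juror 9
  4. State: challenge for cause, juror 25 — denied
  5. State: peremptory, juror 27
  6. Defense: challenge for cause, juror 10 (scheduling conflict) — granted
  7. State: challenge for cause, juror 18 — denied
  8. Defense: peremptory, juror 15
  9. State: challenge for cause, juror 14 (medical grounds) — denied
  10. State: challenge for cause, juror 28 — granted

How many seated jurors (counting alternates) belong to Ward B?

3

Removed: #6, #7, #9, #10, #15, #27, #28.
Seated (12 incl. alternates): #1, #2, #3, #4, #5, #8, #11, #12, #13, #14, #16, #17.
Of those, in Ward B: #4, #8, #14 → 3.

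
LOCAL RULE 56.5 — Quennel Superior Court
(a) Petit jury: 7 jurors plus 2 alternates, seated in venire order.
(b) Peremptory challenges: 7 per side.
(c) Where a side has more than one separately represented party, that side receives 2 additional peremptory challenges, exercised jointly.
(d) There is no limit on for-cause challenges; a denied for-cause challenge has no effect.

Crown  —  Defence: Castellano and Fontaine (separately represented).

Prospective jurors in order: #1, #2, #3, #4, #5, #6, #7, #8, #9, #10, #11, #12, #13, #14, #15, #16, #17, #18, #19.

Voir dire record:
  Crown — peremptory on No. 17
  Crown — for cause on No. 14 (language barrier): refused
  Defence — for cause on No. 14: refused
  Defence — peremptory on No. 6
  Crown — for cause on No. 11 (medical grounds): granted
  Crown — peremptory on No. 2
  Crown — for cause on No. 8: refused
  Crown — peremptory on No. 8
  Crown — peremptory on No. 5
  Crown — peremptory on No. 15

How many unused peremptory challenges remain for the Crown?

Crown allotment: 7.
Crown peremptories used: #17, #2, #8, #5, #15 — 5 (for-cause on #14, #11, #8 don't count).
Remaining: 7 − 5 = 2.

2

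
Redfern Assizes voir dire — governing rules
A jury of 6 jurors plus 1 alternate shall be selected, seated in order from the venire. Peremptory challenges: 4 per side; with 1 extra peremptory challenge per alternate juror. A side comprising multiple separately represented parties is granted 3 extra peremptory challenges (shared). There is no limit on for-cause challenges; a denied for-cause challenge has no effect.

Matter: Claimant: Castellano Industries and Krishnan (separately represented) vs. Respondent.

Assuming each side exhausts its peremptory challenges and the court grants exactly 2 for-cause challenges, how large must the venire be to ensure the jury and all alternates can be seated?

22

Seats to fill: 6 + 1 alternates = 7.
Peremptories — Claimant: 4 + 1×1 + 3 = 8; Respondent: 4 + 1×1 = 5; total 13.
For-cause removals: 2.
Minimum venire: 7 + 13 + 2 = 22.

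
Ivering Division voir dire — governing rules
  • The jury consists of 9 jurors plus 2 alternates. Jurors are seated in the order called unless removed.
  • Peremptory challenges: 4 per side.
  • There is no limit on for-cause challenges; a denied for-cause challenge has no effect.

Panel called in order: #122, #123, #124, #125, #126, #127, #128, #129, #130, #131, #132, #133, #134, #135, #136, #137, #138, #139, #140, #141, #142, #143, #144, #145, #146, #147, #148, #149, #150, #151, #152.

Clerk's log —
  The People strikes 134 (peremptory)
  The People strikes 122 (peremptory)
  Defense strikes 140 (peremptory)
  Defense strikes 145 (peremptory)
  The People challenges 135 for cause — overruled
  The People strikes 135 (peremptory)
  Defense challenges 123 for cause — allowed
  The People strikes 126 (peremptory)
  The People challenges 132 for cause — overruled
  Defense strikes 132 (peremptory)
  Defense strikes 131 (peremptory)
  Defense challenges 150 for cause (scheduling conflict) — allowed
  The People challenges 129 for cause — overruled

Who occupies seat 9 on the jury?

Removed: #122, #123, #126, #131, #132, #134, #135, #140, #145, #150. (#129 stays — for-cause denied.)
Seating in order: seats 1–9 → #124, #125, #127, #128, #129, #130, #133, #136, #137; alternates → #138, #139.
So seat 9 is #137.

137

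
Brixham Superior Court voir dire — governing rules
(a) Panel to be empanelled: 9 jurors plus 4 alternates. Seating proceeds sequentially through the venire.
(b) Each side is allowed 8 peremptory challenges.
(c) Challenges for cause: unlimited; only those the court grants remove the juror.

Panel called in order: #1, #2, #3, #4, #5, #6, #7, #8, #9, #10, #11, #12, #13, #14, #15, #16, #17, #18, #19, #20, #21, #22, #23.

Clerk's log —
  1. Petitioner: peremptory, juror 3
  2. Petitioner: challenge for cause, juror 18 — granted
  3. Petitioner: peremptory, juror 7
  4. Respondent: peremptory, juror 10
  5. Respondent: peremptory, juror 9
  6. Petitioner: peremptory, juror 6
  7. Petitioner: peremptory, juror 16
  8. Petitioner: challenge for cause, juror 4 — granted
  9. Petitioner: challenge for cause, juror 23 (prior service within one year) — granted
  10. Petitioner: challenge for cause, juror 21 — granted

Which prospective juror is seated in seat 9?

Removed: #3, #4, #6, #7, #9, #10, #16, #18, #21, #23.
Filling seats in venire order through position 9: #1, #2, #5, #8, #11, #12, #13, #14, #15.
So seat 9 is #15.

15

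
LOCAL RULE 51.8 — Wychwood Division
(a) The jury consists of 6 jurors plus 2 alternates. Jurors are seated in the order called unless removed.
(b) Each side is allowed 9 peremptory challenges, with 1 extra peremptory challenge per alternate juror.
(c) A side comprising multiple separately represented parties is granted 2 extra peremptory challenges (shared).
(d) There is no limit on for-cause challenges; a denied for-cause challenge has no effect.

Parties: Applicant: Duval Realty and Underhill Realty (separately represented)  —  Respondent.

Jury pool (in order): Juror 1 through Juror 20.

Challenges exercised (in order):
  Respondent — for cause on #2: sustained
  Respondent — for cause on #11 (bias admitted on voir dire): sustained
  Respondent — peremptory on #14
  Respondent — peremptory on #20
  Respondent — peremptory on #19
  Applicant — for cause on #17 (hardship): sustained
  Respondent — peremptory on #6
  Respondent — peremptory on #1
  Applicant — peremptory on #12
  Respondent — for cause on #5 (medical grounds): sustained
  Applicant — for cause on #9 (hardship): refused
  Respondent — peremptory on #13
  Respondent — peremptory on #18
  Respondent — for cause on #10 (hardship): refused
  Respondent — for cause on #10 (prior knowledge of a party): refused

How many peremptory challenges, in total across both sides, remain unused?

16

Applicant allotment: 9 base + 1 × 2 alternates + 2 multi-party = 13. Respondent allotment: 9 base + 1 × 2 alternates = 11.
Applicant peremptories used: #12 — 1 (for-cause on #17, #9 don't count).
Respondent peremptories used: #14, #20, #19, #6, #1, #13, #18 — 7 (for-cause on #2, #11, #5, #10, #10 don't count).
Remaining: (13 − 1) + (11 − 7) = 16.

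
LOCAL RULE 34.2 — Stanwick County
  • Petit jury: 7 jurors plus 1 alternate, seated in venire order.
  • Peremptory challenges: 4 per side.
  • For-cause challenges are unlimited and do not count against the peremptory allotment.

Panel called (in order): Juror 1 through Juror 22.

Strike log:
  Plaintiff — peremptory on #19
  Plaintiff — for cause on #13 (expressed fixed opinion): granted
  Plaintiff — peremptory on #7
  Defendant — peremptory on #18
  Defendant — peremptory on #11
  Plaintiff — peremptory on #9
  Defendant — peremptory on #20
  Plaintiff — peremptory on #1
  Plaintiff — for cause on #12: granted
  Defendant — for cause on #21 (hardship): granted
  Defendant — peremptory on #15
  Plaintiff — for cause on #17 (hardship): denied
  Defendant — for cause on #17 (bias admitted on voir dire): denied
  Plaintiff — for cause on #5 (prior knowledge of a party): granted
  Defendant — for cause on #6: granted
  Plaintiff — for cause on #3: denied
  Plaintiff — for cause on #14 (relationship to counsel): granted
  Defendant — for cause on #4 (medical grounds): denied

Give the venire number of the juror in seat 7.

17

Removed: #1, #5, #6, #7, #9, #11, #12, #13, #14, #15, #18, #19, #20, #21. (#3, #4, #17 stay — for-cause denied.)
Seating in order: seats 1–7 → #2, #3, #4, #8, #10, #16, #17; alternates → #22.
So seat 7 is #17.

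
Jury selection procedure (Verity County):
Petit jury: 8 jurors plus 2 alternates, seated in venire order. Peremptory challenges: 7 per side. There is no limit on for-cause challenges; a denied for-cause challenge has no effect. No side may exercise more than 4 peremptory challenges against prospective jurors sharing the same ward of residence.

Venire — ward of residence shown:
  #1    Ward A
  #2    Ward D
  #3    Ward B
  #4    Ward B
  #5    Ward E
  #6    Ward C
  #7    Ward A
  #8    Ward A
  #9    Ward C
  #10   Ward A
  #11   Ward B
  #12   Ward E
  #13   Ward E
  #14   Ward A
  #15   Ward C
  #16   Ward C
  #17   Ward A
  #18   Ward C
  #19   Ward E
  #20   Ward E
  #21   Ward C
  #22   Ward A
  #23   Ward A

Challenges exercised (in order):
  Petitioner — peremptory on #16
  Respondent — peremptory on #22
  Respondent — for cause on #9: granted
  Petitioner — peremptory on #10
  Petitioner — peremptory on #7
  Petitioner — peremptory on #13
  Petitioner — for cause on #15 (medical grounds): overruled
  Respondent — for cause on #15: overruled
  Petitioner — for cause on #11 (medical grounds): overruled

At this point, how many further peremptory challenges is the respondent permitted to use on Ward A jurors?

3

Respondent peremptories so far: #22 — 1 of 7 used, 6 left overall.
Against Ward A: #22 — 1 used; per-ward cap 4 leaves 3.
Binding limit: min(6, 3) = 3.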